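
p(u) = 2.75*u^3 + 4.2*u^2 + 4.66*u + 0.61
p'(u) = 8.25*u^2 + 8.4*u + 4.66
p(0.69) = 6.73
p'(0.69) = 14.38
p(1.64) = 31.68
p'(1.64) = 40.63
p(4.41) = 338.70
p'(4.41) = 202.15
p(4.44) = 344.80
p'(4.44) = 204.59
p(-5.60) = -376.72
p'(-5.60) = 216.34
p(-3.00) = -49.82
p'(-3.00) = 53.71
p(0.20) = 1.73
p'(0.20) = 6.67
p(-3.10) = -55.40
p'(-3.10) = 57.90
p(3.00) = 126.64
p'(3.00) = 104.11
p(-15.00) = -8405.54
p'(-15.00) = 1734.91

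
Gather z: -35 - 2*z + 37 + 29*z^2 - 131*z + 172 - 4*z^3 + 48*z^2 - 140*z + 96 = -4*z^3 + 77*z^2 - 273*z + 270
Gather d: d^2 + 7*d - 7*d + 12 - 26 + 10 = d^2 - 4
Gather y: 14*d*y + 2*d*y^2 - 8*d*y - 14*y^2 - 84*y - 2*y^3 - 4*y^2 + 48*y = -2*y^3 + y^2*(2*d - 18) + y*(6*d - 36)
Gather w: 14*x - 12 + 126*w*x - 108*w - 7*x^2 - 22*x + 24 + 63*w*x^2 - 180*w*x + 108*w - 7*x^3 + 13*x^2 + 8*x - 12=w*(63*x^2 - 54*x) - 7*x^3 + 6*x^2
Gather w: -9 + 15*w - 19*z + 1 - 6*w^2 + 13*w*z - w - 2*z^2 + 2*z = -6*w^2 + w*(13*z + 14) - 2*z^2 - 17*z - 8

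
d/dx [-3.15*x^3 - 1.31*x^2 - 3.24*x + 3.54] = -9.45*x^2 - 2.62*x - 3.24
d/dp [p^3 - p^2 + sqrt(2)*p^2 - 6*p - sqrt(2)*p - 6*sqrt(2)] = 3*p^2 - 2*p + 2*sqrt(2)*p - 6 - sqrt(2)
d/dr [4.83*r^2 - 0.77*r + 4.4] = 9.66*r - 0.77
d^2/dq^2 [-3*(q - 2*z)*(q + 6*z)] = -6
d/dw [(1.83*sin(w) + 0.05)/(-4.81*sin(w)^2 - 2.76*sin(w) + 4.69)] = (8.8023*sin(w)^2 + 0.481*sin(w) + 8.7207)*cos(w)/(23.1361*sin(w)^4 + 26.5512*sin(w)^3 - 37.5002*sin(w)^2 - 25.8888*sin(w) + 21.9961)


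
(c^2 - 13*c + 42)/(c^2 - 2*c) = (c^2 - 13*c + 42)/(c*(c - 2))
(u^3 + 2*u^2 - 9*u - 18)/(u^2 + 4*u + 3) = (u^2 - u - 6)/(u + 1)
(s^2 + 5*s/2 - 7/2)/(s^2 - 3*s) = (2*s^2 + 5*s - 7)/(2*s*(s - 3))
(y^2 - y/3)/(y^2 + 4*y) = (y - 1/3)/(y + 4)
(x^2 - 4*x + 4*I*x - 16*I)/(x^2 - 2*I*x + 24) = (x - 4)/(x - 6*I)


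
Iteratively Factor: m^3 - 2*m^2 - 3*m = (m - 3)*(m^2 + m) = (m - 3)*(m + 1)*(m)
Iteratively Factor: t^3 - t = (t - 1)*(t^2 + t) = (t - 1)*(t + 1)*(t)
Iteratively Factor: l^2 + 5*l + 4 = (l + 4)*(l + 1)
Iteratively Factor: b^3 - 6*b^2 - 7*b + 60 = (b - 4)*(b^2 - 2*b - 15) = (b - 5)*(b - 4)*(b + 3)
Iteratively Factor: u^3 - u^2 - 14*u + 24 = (u + 4)*(u^2 - 5*u + 6) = (u - 3)*(u + 4)*(u - 2)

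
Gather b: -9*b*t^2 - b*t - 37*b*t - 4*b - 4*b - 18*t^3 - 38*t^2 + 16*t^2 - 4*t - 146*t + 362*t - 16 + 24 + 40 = b*(-9*t^2 - 38*t - 8) - 18*t^3 - 22*t^2 + 212*t + 48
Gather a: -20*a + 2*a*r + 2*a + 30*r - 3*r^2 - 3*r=a*(2*r - 18) - 3*r^2 + 27*r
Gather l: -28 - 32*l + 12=-32*l - 16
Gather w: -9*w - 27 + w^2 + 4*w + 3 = w^2 - 5*w - 24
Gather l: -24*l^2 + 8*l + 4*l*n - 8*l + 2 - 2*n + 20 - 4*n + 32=-24*l^2 + 4*l*n - 6*n + 54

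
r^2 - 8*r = r*(r - 8)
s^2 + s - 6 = (s - 2)*(s + 3)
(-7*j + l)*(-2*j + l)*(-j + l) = -14*j^3 + 23*j^2*l - 10*j*l^2 + l^3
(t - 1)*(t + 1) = t^2 - 1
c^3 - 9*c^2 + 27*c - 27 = (c - 3)^3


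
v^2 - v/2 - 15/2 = (v - 3)*(v + 5/2)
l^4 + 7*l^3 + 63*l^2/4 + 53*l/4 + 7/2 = (l + 1/2)*(l + 1)*(l + 2)*(l + 7/2)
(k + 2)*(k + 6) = k^2 + 8*k + 12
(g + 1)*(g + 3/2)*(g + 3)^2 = g^4 + 17*g^3/2 + 51*g^2/2 + 63*g/2 + 27/2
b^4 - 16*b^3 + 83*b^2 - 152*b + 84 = (b - 7)*(b - 6)*(b - 2)*(b - 1)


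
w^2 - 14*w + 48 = (w - 8)*(w - 6)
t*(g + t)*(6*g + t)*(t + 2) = 6*g^2*t^2 + 12*g^2*t + 7*g*t^3 + 14*g*t^2 + t^4 + 2*t^3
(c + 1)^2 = c^2 + 2*c + 1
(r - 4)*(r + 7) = r^2 + 3*r - 28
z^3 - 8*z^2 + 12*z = z*(z - 6)*(z - 2)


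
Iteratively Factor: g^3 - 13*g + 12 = (g + 4)*(g^2 - 4*g + 3) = (g - 1)*(g + 4)*(g - 3)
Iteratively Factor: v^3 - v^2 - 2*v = (v + 1)*(v^2 - 2*v) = (v - 2)*(v + 1)*(v)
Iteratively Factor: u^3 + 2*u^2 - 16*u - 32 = (u + 2)*(u^2 - 16) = (u + 2)*(u + 4)*(u - 4)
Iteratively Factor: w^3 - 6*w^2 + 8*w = (w - 4)*(w^2 - 2*w) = (w - 4)*(w - 2)*(w)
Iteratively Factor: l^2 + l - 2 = (l + 2)*(l - 1)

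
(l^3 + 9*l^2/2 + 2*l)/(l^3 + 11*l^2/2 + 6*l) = (2*l + 1)/(2*l + 3)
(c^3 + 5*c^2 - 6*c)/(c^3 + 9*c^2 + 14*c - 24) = c/(c + 4)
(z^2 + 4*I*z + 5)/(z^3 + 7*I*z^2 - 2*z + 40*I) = (z - I)/(z^2 + 2*I*z + 8)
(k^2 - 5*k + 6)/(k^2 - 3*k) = (k - 2)/k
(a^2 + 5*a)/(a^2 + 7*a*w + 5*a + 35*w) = a/(a + 7*w)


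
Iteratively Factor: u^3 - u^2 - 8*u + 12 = (u - 2)*(u^2 + u - 6) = (u - 2)*(u + 3)*(u - 2)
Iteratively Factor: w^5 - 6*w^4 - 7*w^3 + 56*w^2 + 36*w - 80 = (w - 1)*(w^4 - 5*w^3 - 12*w^2 + 44*w + 80) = (w - 1)*(w + 2)*(w^3 - 7*w^2 + 2*w + 40) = (w - 4)*(w - 1)*(w + 2)*(w^2 - 3*w - 10) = (w - 5)*(w - 4)*(w - 1)*(w + 2)*(w + 2)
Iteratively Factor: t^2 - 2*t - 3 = (t - 3)*(t + 1)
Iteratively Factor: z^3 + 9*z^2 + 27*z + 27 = (z + 3)*(z^2 + 6*z + 9) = (z + 3)^2*(z + 3)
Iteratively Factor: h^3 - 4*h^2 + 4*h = (h - 2)*(h^2 - 2*h) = h*(h - 2)*(h - 2)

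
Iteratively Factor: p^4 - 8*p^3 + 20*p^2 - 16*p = (p - 4)*(p^3 - 4*p^2 + 4*p) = (p - 4)*(p - 2)*(p^2 - 2*p) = (p - 4)*(p - 2)^2*(p)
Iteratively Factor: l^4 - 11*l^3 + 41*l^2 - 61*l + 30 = (l - 2)*(l^3 - 9*l^2 + 23*l - 15) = (l - 5)*(l - 2)*(l^2 - 4*l + 3) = (l - 5)*(l - 3)*(l - 2)*(l - 1)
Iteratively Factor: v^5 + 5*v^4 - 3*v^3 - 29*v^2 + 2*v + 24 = (v - 1)*(v^4 + 6*v^3 + 3*v^2 - 26*v - 24) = (v - 1)*(v + 1)*(v^3 + 5*v^2 - 2*v - 24) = (v - 2)*(v - 1)*(v + 1)*(v^2 + 7*v + 12) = (v - 2)*(v - 1)*(v + 1)*(v + 4)*(v + 3)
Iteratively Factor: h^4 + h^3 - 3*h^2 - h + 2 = (h - 1)*(h^3 + 2*h^2 - h - 2) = (h - 1)*(h + 2)*(h^2 - 1) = (h - 1)^2*(h + 2)*(h + 1)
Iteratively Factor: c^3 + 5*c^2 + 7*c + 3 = (c + 1)*(c^2 + 4*c + 3) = (c + 1)^2*(c + 3)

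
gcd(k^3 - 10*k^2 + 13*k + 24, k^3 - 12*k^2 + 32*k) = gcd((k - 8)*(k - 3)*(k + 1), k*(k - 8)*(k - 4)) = k - 8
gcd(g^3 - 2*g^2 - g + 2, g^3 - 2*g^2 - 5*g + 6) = g - 1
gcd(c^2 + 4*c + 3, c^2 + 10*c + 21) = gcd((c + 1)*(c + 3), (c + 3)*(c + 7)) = c + 3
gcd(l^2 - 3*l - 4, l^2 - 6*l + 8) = l - 4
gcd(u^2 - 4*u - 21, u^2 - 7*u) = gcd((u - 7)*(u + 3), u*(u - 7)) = u - 7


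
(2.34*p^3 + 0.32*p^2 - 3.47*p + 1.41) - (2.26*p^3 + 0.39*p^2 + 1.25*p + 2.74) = 0.0800000000000001*p^3 - 0.07*p^2 - 4.72*p - 1.33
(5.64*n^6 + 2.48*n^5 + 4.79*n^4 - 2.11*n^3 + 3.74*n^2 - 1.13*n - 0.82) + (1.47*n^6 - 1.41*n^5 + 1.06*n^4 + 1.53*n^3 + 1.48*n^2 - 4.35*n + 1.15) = 7.11*n^6 + 1.07*n^5 + 5.85*n^4 - 0.58*n^3 + 5.22*n^2 - 5.48*n + 0.33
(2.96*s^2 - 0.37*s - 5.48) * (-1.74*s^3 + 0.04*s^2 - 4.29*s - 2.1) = -5.1504*s^5 + 0.7622*s^4 - 3.178*s^3 - 4.8479*s^2 + 24.2862*s + 11.508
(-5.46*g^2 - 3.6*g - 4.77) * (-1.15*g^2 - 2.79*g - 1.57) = 6.279*g^4 + 19.3734*g^3 + 24.1017*g^2 + 18.9603*g + 7.4889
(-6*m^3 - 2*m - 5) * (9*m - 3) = -54*m^4 + 18*m^3 - 18*m^2 - 39*m + 15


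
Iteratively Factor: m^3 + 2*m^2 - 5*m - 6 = (m - 2)*(m^2 + 4*m + 3) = (m - 2)*(m + 3)*(m + 1)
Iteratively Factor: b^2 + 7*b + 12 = (b + 4)*(b + 3)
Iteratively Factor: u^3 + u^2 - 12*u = (u - 3)*(u^2 + 4*u) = (u - 3)*(u + 4)*(u)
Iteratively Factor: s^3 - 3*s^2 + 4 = (s - 2)*(s^2 - s - 2) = (s - 2)*(s + 1)*(s - 2)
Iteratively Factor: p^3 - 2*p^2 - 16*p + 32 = (p + 4)*(p^2 - 6*p + 8) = (p - 4)*(p + 4)*(p - 2)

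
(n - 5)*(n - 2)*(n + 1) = n^3 - 6*n^2 + 3*n + 10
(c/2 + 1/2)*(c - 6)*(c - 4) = c^3/2 - 9*c^2/2 + 7*c + 12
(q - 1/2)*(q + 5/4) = q^2 + 3*q/4 - 5/8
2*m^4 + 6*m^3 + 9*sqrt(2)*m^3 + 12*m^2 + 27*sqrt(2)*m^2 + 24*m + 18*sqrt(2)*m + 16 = (m + 2)*(m + 4*sqrt(2))*(sqrt(2)*m + 1)*(sqrt(2)*m + sqrt(2))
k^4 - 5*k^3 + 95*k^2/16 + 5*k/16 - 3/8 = (k - 3)*(k - 2)*(k - 1/4)*(k + 1/4)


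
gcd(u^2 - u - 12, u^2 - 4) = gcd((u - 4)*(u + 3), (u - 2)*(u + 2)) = 1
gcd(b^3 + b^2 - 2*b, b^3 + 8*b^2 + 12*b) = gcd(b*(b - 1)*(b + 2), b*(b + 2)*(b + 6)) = b^2 + 2*b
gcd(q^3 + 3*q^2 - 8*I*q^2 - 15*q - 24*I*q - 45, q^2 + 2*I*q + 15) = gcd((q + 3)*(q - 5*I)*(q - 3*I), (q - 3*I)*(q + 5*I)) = q - 3*I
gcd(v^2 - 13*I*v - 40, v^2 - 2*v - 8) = 1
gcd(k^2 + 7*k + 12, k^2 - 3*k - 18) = k + 3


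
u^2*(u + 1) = u^3 + u^2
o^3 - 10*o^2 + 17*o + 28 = (o - 7)*(o - 4)*(o + 1)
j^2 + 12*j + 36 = (j + 6)^2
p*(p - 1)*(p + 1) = p^3 - p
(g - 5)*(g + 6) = g^2 + g - 30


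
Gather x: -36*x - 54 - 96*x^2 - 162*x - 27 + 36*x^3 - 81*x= 36*x^3 - 96*x^2 - 279*x - 81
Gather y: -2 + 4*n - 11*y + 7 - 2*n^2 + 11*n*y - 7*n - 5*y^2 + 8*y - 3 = -2*n^2 - 3*n - 5*y^2 + y*(11*n - 3) + 2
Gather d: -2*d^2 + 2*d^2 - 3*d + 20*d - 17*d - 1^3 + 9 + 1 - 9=0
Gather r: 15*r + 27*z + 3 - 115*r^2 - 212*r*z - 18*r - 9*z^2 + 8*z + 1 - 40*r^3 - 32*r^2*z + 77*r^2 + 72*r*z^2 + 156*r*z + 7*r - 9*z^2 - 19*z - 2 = -40*r^3 + r^2*(-32*z - 38) + r*(72*z^2 - 56*z + 4) - 18*z^2 + 16*z + 2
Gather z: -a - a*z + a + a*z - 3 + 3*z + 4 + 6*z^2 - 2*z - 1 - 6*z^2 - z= 0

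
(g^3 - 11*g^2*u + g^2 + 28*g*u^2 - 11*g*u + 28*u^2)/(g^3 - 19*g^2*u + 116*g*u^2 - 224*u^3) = (-g - 1)/(-g + 8*u)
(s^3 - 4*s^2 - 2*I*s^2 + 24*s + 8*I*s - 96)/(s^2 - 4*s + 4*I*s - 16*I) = s - 6*I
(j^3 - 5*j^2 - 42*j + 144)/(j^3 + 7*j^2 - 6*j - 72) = (j - 8)/(j + 4)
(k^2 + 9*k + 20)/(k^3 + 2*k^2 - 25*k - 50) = (k + 4)/(k^2 - 3*k - 10)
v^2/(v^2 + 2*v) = v/(v + 2)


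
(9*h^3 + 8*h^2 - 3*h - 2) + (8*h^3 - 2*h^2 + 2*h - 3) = 17*h^3 + 6*h^2 - h - 5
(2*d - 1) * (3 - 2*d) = -4*d^2 + 8*d - 3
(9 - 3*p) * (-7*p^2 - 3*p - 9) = 21*p^3 - 54*p^2 - 81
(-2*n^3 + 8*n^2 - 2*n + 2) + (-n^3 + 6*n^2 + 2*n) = -3*n^3 + 14*n^2 + 2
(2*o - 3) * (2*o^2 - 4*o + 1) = 4*o^3 - 14*o^2 + 14*o - 3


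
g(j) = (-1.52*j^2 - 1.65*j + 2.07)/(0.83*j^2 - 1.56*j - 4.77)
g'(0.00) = 0.49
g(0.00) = -0.43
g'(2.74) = 8.78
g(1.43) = 0.64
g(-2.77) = -0.85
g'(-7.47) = 0.05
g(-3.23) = -0.95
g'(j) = (1.56 - 1.66*j)*(-1.52*j^2 - 1.65*j + 2.07)/(0.83*j^2 - 1.56*j - 4.77)^2 + (-3.04*j - 1.65)/(0.83*j^2 - 1.56*j - 4.77)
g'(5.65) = 1.16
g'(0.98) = 0.84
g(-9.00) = -1.39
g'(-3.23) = 0.18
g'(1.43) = 1.23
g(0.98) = 0.18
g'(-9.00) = 0.04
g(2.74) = 4.93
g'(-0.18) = 0.46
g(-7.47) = -1.32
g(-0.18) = -0.52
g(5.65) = -4.32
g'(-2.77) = 0.26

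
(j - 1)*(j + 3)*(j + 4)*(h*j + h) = h*j^4 + 7*h*j^3 + 11*h*j^2 - 7*h*j - 12*h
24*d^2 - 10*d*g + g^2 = (-6*d + g)*(-4*d + g)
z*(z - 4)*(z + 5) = z^3 + z^2 - 20*z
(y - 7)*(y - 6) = y^2 - 13*y + 42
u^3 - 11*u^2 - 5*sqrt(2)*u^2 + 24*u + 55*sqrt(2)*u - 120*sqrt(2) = (u - 8)*(u - 3)*(u - 5*sqrt(2))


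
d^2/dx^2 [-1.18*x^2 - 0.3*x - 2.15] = -2.36000000000000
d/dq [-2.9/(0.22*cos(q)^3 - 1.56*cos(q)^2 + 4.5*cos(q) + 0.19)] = (-1.914*cos(q)^2 + 9.048*cos(q) - 13.05)*sin(q)/(0.22*cos(q)^3 - 1.56*cos(q)^2 + 4.5*cos(q) + 0.19)^2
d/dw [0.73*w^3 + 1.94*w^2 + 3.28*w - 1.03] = 2.19*w^2 + 3.88*w + 3.28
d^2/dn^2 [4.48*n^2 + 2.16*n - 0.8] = 8.96000000000000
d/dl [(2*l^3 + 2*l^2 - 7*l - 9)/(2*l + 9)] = (8*l^3 + 58*l^2 + 36*l - 45)/(4*l^2 + 36*l + 81)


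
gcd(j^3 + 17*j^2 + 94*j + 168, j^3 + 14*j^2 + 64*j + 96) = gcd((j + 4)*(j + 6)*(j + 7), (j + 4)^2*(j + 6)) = j^2 + 10*j + 24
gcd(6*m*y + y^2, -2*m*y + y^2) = y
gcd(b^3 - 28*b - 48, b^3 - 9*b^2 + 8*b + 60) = b^2 - 4*b - 12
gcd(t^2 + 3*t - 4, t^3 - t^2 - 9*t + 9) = t - 1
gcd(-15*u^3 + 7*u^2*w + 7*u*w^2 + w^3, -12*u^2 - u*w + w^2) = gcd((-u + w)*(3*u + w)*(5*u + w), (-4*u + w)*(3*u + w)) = 3*u + w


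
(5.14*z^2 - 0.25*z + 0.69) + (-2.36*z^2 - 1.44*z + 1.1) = 2.78*z^2 - 1.69*z + 1.79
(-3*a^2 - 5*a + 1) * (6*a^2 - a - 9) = -18*a^4 - 27*a^3 + 38*a^2 + 44*a - 9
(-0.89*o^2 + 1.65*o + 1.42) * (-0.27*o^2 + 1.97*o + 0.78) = 0.2403*o^4 - 2.1988*o^3 + 2.1729*o^2 + 4.0844*o + 1.1076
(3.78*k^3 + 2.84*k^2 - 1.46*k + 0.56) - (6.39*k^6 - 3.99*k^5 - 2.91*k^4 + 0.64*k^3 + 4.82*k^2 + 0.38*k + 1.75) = -6.39*k^6 + 3.99*k^5 + 2.91*k^4 + 3.14*k^3 - 1.98*k^2 - 1.84*k - 1.19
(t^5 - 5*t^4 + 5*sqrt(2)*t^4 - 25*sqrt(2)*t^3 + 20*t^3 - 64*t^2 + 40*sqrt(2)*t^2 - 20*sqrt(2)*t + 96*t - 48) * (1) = t^5 - 5*t^4 + 5*sqrt(2)*t^4 - 25*sqrt(2)*t^3 + 20*t^3 - 64*t^2 + 40*sqrt(2)*t^2 - 20*sqrt(2)*t + 96*t - 48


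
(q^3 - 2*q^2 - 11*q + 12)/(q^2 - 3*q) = (q^3 - 2*q^2 - 11*q + 12)/(q*(q - 3))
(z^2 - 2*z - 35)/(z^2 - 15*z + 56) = (z + 5)/(z - 8)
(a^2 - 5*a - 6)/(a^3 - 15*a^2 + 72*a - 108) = (a + 1)/(a^2 - 9*a + 18)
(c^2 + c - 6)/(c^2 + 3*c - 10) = (c + 3)/(c + 5)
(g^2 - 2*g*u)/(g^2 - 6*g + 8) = g*(g - 2*u)/(g^2 - 6*g + 8)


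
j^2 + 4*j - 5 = (j - 1)*(j + 5)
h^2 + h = h*(h + 1)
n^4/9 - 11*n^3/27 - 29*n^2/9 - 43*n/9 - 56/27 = (n/3 + 1/3)^2*(n - 8)*(n + 7/3)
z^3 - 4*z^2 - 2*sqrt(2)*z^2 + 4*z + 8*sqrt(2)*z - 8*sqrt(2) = (z - 2)^2*(z - 2*sqrt(2))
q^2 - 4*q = q*(q - 4)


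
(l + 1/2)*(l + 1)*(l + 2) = l^3 + 7*l^2/2 + 7*l/2 + 1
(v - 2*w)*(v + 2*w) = v^2 - 4*w^2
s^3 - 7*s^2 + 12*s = s*(s - 4)*(s - 3)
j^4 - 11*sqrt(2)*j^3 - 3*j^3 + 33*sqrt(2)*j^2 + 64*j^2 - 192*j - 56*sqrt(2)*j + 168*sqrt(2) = (j - 3)*(j - 7*sqrt(2))*(j - 2*sqrt(2))^2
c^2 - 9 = (c - 3)*(c + 3)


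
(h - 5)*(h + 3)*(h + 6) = h^3 + 4*h^2 - 27*h - 90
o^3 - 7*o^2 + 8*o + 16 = (o - 4)^2*(o + 1)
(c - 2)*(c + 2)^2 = c^3 + 2*c^2 - 4*c - 8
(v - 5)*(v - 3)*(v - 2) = v^3 - 10*v^2 + 31*v - 30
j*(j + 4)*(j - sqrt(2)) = j^3 - sqrt(2)*j^2 + 4*j^2 - 4*sqrt(2)*j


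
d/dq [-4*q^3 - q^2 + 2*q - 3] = -12*q^2 - 2*q + 2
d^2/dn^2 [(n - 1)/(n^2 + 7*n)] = 2*(-3*n*(n + 2)*(n + 7) + (n - 1)*(2*n + 7)^2)/(n^3*(n + 7)^3)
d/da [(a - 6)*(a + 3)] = 2*a - 3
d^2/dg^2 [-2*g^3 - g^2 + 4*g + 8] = -12*g - 2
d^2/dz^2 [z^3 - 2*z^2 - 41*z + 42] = 6*z - 4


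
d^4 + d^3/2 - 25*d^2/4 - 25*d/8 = d*(d - 5/2)*(d + 1/2)*(d + 5/2)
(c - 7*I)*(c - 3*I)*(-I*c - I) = -I*c^3 - 10*c^2 - I*c^2 - 10*c + 21*I*c + 21*I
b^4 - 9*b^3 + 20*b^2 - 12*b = b*(b - 6)*(b - 2)*(b - 1)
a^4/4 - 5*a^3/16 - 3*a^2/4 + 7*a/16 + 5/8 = (a/4 + 1/4)*(a - 2)*(a - 5/4)*(a + 1)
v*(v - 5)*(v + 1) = v^3 - 4*v^2 - 5*v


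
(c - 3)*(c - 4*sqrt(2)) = c^2 - 4*sqrt(2)*c - 3*c + 12*sqrt(2)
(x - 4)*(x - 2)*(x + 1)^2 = x^4 - 4*x^3 - 3*x^2 + 10*x + 8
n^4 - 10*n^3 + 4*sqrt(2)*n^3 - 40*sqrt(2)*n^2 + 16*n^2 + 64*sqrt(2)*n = n*(n - 8)*(n - 2)*(n + 4*sqrt(2))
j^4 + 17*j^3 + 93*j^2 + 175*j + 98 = (j + 1)*(j + 2)*(j + 7)^2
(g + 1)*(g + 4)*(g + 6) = g^3 + 11*g^2 + 34*g + 24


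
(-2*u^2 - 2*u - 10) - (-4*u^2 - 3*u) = 2*u^2 + u - 10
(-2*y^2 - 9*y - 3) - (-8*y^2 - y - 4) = 6*y^2 - 8*y + 1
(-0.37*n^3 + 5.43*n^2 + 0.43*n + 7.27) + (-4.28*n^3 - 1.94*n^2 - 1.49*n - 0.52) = -4.65*n^3 + 3.49*n^2 - 1.06*n + 6.75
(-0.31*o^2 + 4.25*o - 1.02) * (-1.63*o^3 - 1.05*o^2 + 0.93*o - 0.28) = 0.5053*o^5 - 6.602*o^4 - 3.0882*o^3 + 5.1103*o^2 - 2.1386*o + 0.2856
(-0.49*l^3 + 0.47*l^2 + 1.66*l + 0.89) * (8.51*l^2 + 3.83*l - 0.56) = -4.1699*l^5 + 2.123*l^4 + 16.2011*l^3 + 13.6685*l^2 + 2.4791*l - 0.4984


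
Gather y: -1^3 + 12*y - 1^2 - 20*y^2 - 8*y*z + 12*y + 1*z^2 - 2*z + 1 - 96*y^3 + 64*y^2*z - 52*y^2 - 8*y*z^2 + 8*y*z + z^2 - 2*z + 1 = -96*y^3 + y^2*(64*z - 72) + y*(24 - 8*z^2) + 2*z^2 - 4*z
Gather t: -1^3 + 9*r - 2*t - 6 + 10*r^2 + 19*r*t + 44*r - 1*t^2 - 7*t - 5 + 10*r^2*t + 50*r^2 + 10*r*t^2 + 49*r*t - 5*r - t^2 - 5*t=60*r^2 + 48*r + t^2*(10*r - 2) + t*(10*r^2 + 68*r - 14) - 12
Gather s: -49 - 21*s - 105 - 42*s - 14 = -63*s - 168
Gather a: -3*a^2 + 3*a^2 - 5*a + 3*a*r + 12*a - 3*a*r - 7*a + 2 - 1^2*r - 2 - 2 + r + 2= 0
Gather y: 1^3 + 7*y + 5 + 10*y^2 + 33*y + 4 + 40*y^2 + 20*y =50*y^2 + 60*y + 10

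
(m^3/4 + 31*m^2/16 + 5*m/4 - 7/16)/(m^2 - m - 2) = (4*m^2 + 27*m - 7)/(16*(m - 2))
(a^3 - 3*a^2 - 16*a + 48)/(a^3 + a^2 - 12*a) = (a - 4)/a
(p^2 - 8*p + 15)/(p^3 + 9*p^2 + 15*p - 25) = (p^2 - 8*p + 15)/(p^3 + 9*p^2 + 15*p - 25)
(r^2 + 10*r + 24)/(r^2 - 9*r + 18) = (r^2 + 10*r + 24)/(r^2 - 9*r + 18)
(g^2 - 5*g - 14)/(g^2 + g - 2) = (g - 7)/(g - 1)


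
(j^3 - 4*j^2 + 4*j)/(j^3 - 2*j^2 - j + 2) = j*(j - 2)/(j^2 - 1)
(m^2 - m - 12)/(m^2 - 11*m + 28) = (m + 3)/(m - 7)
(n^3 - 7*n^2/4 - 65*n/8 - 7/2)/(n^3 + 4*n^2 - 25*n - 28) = (8*n^2 + 18*n + 7)/(8*(n^2 + 8*n + 7))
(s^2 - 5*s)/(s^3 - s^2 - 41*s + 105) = s/(s^2 + 4*s - 21)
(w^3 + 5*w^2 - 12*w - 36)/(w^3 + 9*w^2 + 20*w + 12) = (w - 3)/(w + 1)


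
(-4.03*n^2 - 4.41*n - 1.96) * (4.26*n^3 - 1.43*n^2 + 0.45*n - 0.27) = -17.1678*n^5 - 13.0237*n^4 - 3.8568*n^3 + 1.9064*n^2 + 0.3087*n + 0.5292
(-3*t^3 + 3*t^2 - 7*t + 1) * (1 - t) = 3*t^4 - 6*t^3 + 10*t^2 - 8*t + 1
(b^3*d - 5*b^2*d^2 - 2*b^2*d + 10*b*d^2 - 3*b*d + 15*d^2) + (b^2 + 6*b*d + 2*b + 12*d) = b^3*d - 5*b^2*d^2 - 2*b^2*d + b^2 + 10*b*d^2 + 3*b*d + 2*b + 15*d^2 + 12*d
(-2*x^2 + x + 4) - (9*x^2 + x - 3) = 7 - 11*x^2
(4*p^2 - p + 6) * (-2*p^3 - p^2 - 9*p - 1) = -8*p^5 - 2*p^4 - 47*p^3 - p^2 - 53*p - 6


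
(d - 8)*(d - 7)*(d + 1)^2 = d^4 - 13*d^3 + 27*d^2 + 97*d + 56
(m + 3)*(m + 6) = m^2 + 9*m + 18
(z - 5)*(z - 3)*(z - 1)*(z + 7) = z^4 - 2*z^3 - 40*z^2 + 146*z - 105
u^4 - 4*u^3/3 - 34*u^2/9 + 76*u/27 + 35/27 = (u - 7/3)*(u - 1)*(u + 1/3)*(u + 5/3)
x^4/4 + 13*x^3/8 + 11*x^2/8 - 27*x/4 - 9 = (x/4 + 1)*(x - 2)*(x + 3/2)*(x + 3)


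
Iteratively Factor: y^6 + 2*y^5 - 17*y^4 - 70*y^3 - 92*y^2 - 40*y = (y + 2)*(y^5 - 17*y^3 - 36*y^2 - 20*y) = (y + 2)^2*(y^4 - 2*y^3 - 13*y^2 - 10*y) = (y + 2)^3*(y^3 - 4*y^2 - 5*y) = (y + 1)*(y + 2)^3*(y^2 - 5*y) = (y - 5)*(y + 1)*(y + 2)^3*(y)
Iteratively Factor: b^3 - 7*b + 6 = (b + 3)*(b^2 - 3*b + 2) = (b - 2)*(b + 3)*(b - 1)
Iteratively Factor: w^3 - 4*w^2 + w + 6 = (w - 3)*(w^2 - w - 2) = (w - 3)*(w - 2)*(w + 1)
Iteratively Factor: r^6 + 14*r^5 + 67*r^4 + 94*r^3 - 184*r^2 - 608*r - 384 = (r - 2)*(r^5 + 16*r^4 + 99*r^3 + 292*r^2 + 400*r + 192) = (r - 2)*(r + 1)*(r^4 + 15*r^3 + 84*r^2 + 208*r + 192) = (r - 2)*(r + 1)*(r + 4)*(r^3 + 11*r^2 + 40*r + 48) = (r - 2)*(r + 1)*(r + 4)^2*(r^2 + 7*r + 12) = (r - 2)*(r + 1)*(r + 3)*(r + 4)^2*(r + 4)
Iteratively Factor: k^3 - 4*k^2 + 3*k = (k - 1)*(k^2 - 3*k) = (k - 3)*(k - 1)*(k)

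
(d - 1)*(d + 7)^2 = d^3 + 13*d^2 + 35*d - 49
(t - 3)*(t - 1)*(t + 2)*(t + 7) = t^4 + 5*t^3 - 19*t^2 - 29*t + 42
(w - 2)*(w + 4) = w^2 + 2*w - 8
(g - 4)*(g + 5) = g^2 + g - 20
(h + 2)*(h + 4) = h^2 + 6*h + 8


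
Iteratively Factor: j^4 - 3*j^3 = (j)*(j^3 - 3*j^2) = j^2*(j^2 - 3*j) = j^3*(j - 3)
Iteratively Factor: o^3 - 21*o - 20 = (o + 4)*(o^2 - 4*o - 5) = (o + 1)*(o + 4)*(o - 5)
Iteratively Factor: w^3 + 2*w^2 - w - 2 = (w + 1)*(w^2 + w - 2) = (w - 1)*(w + 1)*(w + 2)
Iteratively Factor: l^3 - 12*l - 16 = (l - 4)*(l^2 + 4*l + 4) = (l - 4)*(l + 2)*(l + 2)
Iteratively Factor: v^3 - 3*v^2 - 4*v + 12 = (v - 3)*(v^2 - 4) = (v - 3)*(v - 2)*(v + 2)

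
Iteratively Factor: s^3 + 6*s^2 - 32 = (s - 2)*(s^2 + 8*s + 16) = (s - 2)*(s + 4)*(s + 4)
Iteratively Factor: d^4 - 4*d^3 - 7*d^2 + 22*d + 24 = (d + 1)*(d^3 - 5*d^2 - 2*d + 24) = (d + 1)*(d + 2)*(d^2 - 7*d + 12) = (d - 4)*(d + 1)*(d + 2)*(d - 3)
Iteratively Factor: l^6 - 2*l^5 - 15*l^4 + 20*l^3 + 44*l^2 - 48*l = (l + 2)*(l^5 - 4*l^4 - 7*l^3 + 34*l^2 - 24*l) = l*(l + 2)*(l^4 - 4*l^3 - 7*l^2 + 34*l - 24) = l*(l - 2)*(l + 2)*(l^3 - 2*l^2 - 11*l + 12) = l*(l - 4)*(l - 2)*(l + 2)*(l^2 + 2*l - 3) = l*(l - 4)*(l - 2)*(l + 2)*(l + 3)*(l - 1)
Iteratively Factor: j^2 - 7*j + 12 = (j - 3)*(j - 4)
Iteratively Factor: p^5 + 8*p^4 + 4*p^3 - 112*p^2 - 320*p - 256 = (p + 4)*(p^4 + 4*p^3 - 12*p^2 - 64*p - 64) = (p + 2)*(p + 4)*(p^3 + 2*p^2 - 16*p - 32) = (p + 2)*(p + 4)^2*(p^2 - 2*p - 8) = (p - 4)*(p + 2)*(p + 4)^2*(p + 2)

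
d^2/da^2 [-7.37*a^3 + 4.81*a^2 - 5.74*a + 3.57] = 9.62 - 44.22*a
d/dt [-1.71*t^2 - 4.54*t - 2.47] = -3.42*t - 4.54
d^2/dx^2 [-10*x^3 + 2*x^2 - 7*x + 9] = 4 - 60*x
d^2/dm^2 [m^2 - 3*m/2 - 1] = 2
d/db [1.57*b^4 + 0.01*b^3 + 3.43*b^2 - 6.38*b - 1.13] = 6.28*b^3 + 0.03*b^2 + 6.86*b - 6.38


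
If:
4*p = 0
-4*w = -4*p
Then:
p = 0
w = 0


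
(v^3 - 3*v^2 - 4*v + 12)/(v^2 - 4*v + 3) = (v^2 - 4)/(v - 1)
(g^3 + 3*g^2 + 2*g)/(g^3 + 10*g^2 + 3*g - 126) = g*(g^2 + 3*g + 2)/(g^3 + 10*g^2 + 3*g - 126)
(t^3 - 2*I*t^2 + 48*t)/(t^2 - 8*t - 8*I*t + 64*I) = t*(t + 6*I)/(t - 8)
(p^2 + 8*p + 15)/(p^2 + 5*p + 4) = (p^2 + 8*p + 15)/(p^2 + 5*p + 4)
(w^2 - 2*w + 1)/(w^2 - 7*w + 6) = (w - 1)/(w - 6)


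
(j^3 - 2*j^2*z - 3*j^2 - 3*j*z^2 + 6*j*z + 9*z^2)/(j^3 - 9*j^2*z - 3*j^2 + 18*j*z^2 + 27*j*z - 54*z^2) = (-j - z)/(-j + 6*z)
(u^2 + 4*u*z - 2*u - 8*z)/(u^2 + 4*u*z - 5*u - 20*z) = (u - 2)/(u - 5)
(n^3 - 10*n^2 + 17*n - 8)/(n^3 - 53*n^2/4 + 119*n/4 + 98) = 4*(n^2 - 2*n + 1)/(4*n^2 - 21*n - 49)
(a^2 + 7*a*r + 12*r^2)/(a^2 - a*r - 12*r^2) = (-a - 4*r)/(-a + 4*r)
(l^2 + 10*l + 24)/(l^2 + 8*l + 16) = (l + 6)/(l + 4)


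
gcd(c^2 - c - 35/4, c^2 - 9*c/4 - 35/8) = c - 7/2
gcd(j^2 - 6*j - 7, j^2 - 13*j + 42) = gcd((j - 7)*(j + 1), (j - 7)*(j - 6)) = j - 7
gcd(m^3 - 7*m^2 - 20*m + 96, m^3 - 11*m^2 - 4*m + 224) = m^2 - 4*m - 32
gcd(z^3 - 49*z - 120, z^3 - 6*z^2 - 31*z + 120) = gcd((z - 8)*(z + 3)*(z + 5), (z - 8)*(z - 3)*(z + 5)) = z^2 - 3*z - 40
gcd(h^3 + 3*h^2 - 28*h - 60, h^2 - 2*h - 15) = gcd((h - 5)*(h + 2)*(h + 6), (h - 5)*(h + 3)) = h - 5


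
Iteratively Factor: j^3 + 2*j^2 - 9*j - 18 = (j + 3)*(j^2 - j - 6) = (j - 3)*(j + 3)*(j + 2)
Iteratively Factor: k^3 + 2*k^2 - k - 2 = (k + 1)*(k^2 + k - 2) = (k + 1)*(k + 2)*(k - 1)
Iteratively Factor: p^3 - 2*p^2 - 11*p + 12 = (p - 1)*(p^2 - p - 12) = (p - 4)*(p - 1)*(p + 3)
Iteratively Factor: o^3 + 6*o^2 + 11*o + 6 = (o + 1)*(o^2 + 5*o + 6) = (o + 1)*(o + 3)*(o + 2)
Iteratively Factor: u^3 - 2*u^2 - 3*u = (u - 3)*(u^2 + u) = (u - 3)*(u + 1)*(u)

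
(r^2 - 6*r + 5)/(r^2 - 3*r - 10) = (r - 1)/(r + 2)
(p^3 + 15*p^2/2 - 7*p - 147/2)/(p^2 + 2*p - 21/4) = 2*(p^2 + 4*p - 21)/(2*p - 3)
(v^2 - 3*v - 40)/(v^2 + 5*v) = (v - 8)/v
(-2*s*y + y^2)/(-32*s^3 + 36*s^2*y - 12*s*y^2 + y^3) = y/(16*s^2 - 10*s*y + y^2)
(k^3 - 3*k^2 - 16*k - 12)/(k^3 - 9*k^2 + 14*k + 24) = (k + 2)/(k - 4)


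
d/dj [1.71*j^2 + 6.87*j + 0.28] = 3.42*j + 6.87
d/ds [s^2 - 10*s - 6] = 2*s - 10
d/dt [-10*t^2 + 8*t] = 8 - 20*t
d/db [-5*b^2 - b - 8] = -10*b - 1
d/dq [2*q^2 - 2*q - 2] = 4*q - 2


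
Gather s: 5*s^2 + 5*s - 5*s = 5*s^2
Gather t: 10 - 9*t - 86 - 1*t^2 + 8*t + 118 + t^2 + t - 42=0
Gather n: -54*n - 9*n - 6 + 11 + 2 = 7 - 63*n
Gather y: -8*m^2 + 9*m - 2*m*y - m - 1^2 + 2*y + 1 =-8*m^2 + 8*m + y*(2 - 2*m)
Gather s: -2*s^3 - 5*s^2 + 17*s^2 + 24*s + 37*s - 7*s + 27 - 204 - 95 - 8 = -2*s^3 + 12*s^2 + 54*s - 280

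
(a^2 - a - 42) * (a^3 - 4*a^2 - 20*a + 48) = a^5 - 5*a^4 - 58*a^3 + 236*a^2 + 792*a - 2016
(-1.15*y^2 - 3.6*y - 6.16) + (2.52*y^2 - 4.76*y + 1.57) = 1.37*y^2 - 8.36*y - 4.59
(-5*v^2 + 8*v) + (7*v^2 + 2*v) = 2*v^2 + 10*v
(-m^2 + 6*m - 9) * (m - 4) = -m^3 + 10*m^2 - 33*m + 36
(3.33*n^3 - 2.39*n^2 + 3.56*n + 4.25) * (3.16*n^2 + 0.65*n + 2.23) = 10.5228*n^5 - 5.3879*n^4 + 17.122*n^3 + 10.4143*n^2 + 10.7013*n + 9.4775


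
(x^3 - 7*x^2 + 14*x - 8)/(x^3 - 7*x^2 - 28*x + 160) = (x^2 - 3*x + 2)/(x^2 - 3*x - 40)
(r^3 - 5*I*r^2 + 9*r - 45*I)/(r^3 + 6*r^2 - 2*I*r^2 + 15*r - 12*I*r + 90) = (r - 3*I)/(r + 6)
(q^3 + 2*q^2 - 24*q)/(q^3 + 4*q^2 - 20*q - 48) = q/(q + 2)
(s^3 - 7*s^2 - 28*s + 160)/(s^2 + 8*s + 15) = (s^2 - 12*s + 32)/(s + 3)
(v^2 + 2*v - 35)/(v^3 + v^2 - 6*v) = (v^2 + 2*v - 35)/(v*(v^2 + v - 6))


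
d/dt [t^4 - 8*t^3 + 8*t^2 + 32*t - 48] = 4*t^3 - 24*t^2 + 16*t + 32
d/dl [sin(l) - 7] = cos(l)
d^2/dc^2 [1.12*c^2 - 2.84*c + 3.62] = 2.24000000000000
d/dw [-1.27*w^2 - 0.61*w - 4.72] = -2.54*w - 0.61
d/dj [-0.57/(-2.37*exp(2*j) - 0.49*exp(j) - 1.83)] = (-2.7018*exp(j) - 0.2793)*exp(j)/(2.37*exp(2*j) + 0.49*exp(j) + 1.83)^2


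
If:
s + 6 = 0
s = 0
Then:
No Solution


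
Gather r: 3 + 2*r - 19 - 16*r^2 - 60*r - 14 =-16*r^2 - 58*r - 30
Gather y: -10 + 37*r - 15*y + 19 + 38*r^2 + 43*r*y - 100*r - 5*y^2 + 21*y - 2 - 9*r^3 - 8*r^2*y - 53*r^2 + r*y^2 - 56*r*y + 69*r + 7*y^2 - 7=-9*r^3 - 15*r^2 + 6*r + y^2*(r + 2) + y*(-8*r^2 - 13*r + 6)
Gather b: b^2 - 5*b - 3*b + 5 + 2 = b^2 - 8*b + 7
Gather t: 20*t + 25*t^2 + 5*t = 25*t^2 + 25*t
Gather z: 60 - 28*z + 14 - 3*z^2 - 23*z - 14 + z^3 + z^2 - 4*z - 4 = z^3 - 2*z^2 - 55*z + 56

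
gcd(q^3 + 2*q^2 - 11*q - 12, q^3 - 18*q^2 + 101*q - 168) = q - 3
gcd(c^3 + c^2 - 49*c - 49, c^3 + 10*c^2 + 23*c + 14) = c^2 + 8*c + 7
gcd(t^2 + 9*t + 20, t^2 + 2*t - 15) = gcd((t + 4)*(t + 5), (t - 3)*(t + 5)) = t + 5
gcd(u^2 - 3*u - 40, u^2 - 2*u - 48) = u - 8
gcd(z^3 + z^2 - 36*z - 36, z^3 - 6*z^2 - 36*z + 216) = z^2 - 36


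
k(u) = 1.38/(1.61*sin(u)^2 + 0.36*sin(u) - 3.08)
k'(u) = 1.38*(-3.22*sin(u)*cos(u) - 0.36*cos(u))/(1.61*sin(u)^2 + 0.36*sin(u) - 3.08)^2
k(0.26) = -0.48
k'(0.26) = -0.19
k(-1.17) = -0.67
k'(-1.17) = 0.33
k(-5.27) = -0.85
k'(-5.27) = -0.87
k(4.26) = -0.66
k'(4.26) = -0.35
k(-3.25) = -0.46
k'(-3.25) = 0.11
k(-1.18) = -0.68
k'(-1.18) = 0.33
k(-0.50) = -0.48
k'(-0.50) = 0.17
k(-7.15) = -0.57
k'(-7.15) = 0.32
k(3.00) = -0.46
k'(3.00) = 0.12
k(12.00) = -0.49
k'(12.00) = 0.20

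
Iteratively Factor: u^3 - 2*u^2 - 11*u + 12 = (u - 4)*(u^2 + 2*u - 3) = (u - 4)*(u - 1)*(u + 3)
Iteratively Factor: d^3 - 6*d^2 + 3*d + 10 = (d - 5)*(d^2 - d - 2) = (d - 5)*(d - 2)*(d + 1)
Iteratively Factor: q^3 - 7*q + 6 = (q - 2)*(q^2 + 2*q - 3) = (q - 2)*(q + 3)*(q - 1)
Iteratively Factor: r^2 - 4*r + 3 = (r - 1)*(r - 3)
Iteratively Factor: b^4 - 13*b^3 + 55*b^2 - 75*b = (b - 5)*(b^3 - 8*b^2 + 15*b) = b*(b - 5)*(b^2 - 8*b + 15) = b*(b - 5)^2*(b - 3)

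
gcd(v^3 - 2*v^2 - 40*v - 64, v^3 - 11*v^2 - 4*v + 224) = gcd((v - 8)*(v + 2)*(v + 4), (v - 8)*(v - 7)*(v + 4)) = v^2 - 4*v - 32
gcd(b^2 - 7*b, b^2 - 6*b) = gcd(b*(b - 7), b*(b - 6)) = b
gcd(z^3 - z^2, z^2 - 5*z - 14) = 1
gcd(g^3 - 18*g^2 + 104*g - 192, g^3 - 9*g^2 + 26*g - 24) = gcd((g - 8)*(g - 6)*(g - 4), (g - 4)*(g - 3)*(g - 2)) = g - 4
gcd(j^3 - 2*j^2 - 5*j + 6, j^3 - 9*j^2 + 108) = 1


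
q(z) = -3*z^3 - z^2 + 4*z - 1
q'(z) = -9*z^2 - 2*z + 4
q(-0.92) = -3.19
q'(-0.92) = -1.78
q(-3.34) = 86.26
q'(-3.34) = -89.72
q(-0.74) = -3.29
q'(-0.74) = 0.55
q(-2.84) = 48.29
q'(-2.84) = -62.91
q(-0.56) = -3.03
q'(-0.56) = 2.30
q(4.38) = -254.75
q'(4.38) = -177.42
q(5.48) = -502.81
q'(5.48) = -277.23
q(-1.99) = 10.72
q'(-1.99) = -27.66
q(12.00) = -5281.00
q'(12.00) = -1316.00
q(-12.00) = 4991.00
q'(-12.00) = -1268.00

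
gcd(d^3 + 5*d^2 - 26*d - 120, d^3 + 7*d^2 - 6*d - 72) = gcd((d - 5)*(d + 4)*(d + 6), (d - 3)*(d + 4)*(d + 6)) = d^2 + 10*d + 24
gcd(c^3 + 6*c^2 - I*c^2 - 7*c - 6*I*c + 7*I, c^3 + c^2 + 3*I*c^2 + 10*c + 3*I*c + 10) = 1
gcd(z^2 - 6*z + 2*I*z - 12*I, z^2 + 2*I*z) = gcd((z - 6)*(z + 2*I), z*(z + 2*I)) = z + 2*I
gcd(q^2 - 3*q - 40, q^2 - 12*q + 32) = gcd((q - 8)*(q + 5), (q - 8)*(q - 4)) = q - 8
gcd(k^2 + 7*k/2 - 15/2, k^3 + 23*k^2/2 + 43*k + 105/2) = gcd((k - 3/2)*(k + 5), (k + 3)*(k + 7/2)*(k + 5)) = k + 5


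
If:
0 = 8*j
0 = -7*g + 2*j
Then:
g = 0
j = 0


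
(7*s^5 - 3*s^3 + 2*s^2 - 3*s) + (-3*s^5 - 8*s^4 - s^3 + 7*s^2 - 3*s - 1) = 4*s^5 - 8*s^4 - 4*s^3 + 9*s^2 - 6*s - 1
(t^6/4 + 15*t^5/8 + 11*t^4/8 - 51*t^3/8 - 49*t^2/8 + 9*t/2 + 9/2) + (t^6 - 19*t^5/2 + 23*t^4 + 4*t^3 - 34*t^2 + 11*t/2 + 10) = 5*t^6/4 - 61*t^5/8 + 195*t^4/8 - 19*t^3/8 - 321*t^2/8 + 10*t + 29/2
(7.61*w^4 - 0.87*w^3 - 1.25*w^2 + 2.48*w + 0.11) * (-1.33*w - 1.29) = -10.1213*w^5 - 8.6598*w^4 + 2.7848*w^3 - 1.6859*w^2 - 3.3455*w - 0.1419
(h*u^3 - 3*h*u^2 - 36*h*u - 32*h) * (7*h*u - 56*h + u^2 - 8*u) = 7*h^2*u^4 - 77*h^2*u^3 - 84*h^2*u^2 + 1792*h^2*u + 1792*h^2 + h*u^5 - 11*h*u^4 - 12*h*u^3 + 256*h*u^2 + 256*h*u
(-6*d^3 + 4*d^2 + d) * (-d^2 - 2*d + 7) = 6*d^5 + 8*d^4 - 51*d^3 + 26*d^2 + 7*d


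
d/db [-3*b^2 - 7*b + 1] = -6*b - 7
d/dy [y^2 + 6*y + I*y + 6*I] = 2*y + 6 + I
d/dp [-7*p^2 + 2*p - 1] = 2 - 14*p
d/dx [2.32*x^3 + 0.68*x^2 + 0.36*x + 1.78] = 6.96*x^2 + 1.36*x + 0.36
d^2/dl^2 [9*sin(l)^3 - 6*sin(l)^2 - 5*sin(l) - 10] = -81*sin(l)^3 + 24*sin(l)^2 + 59*sin(l) - 12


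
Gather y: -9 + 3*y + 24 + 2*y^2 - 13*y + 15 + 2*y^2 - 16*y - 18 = 4*y^2 - 26*y + 12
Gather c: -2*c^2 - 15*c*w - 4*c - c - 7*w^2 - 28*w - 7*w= -2*c^2 + c*(-15*w - 5) - 7*w^2 - 35*w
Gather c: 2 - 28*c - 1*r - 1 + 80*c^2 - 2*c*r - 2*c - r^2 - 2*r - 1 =80*c^2 + c*(-2*r - 30) - r^2 - 3*r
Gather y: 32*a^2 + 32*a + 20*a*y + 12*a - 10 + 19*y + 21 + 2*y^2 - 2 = 32*a^2 + 44*a + 2*y^2 + y*(20*a + 19) + 9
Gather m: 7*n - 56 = 7*n - 56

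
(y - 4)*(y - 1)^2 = y^3 - 6*y^2 + 9*y - 4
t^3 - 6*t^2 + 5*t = t*(t - 5)*(t - 1)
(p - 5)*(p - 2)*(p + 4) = p^3 - 3*p^2 - 18*p + 40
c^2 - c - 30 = (c - 6)*(c + 5)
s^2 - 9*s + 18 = (s - 6)*(s - 3)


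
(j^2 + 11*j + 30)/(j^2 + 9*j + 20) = (j + 6)/(j + 4)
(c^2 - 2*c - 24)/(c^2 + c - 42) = (c + 4)/(c + 7)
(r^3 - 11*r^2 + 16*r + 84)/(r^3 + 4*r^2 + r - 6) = (r^2 - 13*r + 42)/(r^2 + 2*r - 3)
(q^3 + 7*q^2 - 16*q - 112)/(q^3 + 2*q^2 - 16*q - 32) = (q + 7)/(q + 2)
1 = 1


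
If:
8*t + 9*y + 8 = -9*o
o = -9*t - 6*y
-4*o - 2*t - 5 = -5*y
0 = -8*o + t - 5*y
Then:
No Solution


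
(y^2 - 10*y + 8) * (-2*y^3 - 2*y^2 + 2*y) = -2*y^5 + 18*y^4 + 6*y^3 - 36*y^2 + 16*y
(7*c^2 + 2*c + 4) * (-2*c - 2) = -14*c^3 - 18*c^2 - 12*c - 8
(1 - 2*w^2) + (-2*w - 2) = -2*w^2 - 2*w - 1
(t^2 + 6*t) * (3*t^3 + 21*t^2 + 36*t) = 3*t^5 + 39*t^4 + 162*t^3 + 216*t^2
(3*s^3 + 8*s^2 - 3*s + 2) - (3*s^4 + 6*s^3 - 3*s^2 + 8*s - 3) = -3*s^4 - 3*s^3 + 11*s^2 - 11*s + 5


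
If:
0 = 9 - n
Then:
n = 9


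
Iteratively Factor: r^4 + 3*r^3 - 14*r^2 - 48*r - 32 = (r + 4)*(r^3 - r^2 - 10*r - 8) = (r - 4)*(r + 4)*(r^2 + 3*r + 2) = (r - 4)*(r + 1)*(r + 4)*(r + 2)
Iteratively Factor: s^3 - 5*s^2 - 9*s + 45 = (s - 5)*(s^2 - 9) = (s - 5)*(s + 3)*(s - 3)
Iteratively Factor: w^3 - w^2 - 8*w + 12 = (w - 2)*(w^2 + w - 6) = (w - 2)*(w + 3)*(w - 2)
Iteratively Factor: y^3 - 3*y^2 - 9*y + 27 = (y - 3)*(y^2 - 9) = (y - 3)^2*(y + 3)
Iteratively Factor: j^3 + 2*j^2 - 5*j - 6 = (j + 1)*(j^2 + j - 6) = (j - 2)*(j + 1)*(j + 3)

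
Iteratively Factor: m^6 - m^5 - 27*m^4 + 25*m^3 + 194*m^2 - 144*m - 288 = (m + 3)*(m^5 - 4*m^4 - 15*m^3 + 70*m^2 - 16*m - 96) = (m - 2)*(m + 3)*(m^4 - 2*m^3 - 19*m^2 + 32*m + 48) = (m - 2)*(m + 3)*(m + 4)*(m^3 - 6*m^2 + 5*m + 12) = (m - 4)*(m - 2)*(m + 3)*(m + 4)*(m^2 - 2*m - 3) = (m - 4)*(m - 3)*(m - 2)*(m + 3)*(m + 4)*(m + 1)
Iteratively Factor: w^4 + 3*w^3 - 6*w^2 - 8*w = (w - 2)*(w^3 + 5*w^2 + 4*w) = w*(w - 2)*(w^2 + 5*w + 4) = w*(w - 2)*(w + 1)*(w + 4)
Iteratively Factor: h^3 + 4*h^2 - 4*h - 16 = (h - 2)*(h^2 + 6*h + 8) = (h - 2)*(h + 4)*(h + 2)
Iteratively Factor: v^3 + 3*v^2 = (v)*(v^2 + 3*v) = v*(v + 3)*(v)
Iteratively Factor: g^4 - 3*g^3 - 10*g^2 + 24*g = (g - 4)*(g^3 + g^2 - 6*g) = g*(g - 4)*(g^2 + g - 6) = g*(g - 4)*(g + 3)*(g - 2)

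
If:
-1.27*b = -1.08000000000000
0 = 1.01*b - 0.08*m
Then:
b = 0.85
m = 10.74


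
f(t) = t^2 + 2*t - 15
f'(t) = 2*t + 2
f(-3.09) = -11.63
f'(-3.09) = -4.18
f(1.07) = -11.72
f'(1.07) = 4.14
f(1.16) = -11.33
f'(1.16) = 4.32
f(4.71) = 16.60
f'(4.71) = 11.42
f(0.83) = -12.65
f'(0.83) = 3.66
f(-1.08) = -15.99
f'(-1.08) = -0.16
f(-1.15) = -15.98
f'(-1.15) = -0.30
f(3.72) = 6.28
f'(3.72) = 9.44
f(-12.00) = 105.00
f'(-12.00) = -22.00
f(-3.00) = -12.00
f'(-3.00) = -4.00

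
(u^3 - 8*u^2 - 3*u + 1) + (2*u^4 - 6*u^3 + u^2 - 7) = 2*u^4 - 5*u^3 - 7*u^2 - 3*u - 6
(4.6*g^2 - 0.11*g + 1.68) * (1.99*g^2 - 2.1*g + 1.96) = 9.154*g^4 - 9.8789*g^3 + 12.5902*g^2 - 3.7436*g + 3.2928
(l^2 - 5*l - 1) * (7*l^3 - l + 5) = 7*l^5 - 35*l^4 - 8*l^3 + 10*l^2 - 24*l - 5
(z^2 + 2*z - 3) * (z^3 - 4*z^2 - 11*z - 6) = z^5 - 2*z^4 - 22*z^3 - 16*z^2 + 21*z + 18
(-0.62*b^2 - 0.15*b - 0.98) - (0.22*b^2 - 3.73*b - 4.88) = -0.84*b^2 + 3.58*b + 3.9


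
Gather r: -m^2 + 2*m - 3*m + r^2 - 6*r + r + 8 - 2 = -m^2 - m + r^2 - 5*r + 6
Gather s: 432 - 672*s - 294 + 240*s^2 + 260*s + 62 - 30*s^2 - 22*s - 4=210*s^2 - 434*s + 196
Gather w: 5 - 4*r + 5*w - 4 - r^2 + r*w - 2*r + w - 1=-r^2 - 6*r + w*(r + 6)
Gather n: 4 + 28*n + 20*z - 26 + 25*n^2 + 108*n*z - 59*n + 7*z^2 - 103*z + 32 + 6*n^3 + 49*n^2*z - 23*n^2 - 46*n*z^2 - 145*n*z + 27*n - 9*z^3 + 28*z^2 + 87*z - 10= 6*n^3 + n^2*(49*z + 2) + n*(-46*z^2 - 37*z - 4) - 9*z^3 + 35*z^2 + 4*z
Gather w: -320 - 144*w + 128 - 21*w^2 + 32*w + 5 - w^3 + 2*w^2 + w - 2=-w^3 - 19*w^2 - 111*w - 189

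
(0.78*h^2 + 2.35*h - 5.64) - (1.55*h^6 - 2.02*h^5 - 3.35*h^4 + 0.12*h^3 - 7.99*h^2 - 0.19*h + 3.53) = -1.55*h^6 + 2.02*h^5 + 3.35*h^4 - 0.12*h^3 + 8.77*h^2 + 2.54*h - 9.17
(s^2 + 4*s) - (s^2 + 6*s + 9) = -2*s - 9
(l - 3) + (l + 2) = 2*l - 1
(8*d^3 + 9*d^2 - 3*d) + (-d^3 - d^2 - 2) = 7*d^3 + 8*d^2 - 3*d - 2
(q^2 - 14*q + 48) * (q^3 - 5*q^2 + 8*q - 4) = q^5 - 19*q^4 + 126*q^3 - 356*q^2 + 440*q - 192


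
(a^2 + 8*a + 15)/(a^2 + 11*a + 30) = (a + 3)/(a + 6)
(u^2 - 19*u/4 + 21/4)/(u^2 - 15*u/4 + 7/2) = (u - 3)/(u - 2)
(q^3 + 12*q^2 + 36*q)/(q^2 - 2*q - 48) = q*(q + 6)/(q - 8)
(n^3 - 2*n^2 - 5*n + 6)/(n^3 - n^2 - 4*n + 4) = (n - 3)/(n - 2)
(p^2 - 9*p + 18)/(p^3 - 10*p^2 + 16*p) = (p^2 - 9*p + 18)/(p*(p^2 - 10*p + 16))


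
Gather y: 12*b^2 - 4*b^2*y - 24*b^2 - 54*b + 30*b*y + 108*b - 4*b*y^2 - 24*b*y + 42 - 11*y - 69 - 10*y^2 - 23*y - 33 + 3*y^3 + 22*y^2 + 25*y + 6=-12*b^2 + 54*b + 3*y^3 + y^2*(12 - 4*b) + y*(-4*b^2 + 6*b - 9) - 54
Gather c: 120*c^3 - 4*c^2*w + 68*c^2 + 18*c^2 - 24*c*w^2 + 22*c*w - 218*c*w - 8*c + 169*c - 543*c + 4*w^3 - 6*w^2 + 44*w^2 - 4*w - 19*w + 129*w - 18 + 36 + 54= 120*c^3 + c^2*(86 - 4*w) + c*(-24*w^2 - 196*w - 382) + 4*w^3 + 38*w^2 + 106*w + 72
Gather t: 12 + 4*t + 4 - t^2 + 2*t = -t^2 + 6*t + 16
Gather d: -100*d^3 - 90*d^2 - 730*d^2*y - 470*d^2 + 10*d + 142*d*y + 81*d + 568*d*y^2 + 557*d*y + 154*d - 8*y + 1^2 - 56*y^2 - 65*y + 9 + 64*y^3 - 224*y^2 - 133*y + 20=-100*d^3 + d^2*(-730*y - 560) + d*(568*y^2 + 699*y + 245) + 64*y^3 - 280*y^2 - 206*y + 30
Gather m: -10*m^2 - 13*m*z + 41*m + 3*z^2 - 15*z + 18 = -10*m^2 + m*(41 - 13*z) + 3*z^2 - 15*z + 18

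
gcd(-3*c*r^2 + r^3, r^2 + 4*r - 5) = 1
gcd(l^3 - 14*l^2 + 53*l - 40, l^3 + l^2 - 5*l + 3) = l - 1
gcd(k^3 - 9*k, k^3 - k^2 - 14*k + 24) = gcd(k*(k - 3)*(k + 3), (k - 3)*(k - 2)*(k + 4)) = k - 3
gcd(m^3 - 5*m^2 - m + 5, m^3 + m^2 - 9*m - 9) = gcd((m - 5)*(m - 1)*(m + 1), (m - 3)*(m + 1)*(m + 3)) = m + 1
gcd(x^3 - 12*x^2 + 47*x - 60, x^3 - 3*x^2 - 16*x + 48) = x^2 - 7*x + 12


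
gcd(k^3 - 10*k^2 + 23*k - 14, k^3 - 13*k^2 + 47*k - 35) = k^2 - 8*k + 7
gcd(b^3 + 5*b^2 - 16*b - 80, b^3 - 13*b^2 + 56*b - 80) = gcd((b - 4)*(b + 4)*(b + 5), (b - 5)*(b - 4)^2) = b - 4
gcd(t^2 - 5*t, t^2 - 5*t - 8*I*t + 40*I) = t - 5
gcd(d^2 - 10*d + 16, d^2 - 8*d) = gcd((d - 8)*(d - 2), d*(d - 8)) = d - 8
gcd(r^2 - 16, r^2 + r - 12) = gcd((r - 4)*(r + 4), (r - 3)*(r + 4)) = r + 4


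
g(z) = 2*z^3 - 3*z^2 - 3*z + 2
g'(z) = 6*z^2 - 6*z - 3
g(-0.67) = 2.06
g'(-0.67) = 3.71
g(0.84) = -1.45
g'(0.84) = -3.81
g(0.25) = 1.09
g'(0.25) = -4.12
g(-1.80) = -13.98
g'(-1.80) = 27.24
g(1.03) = -2.09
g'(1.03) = -2.81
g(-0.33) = 2.59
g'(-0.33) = -0.37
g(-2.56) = -43.54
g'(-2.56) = 51.68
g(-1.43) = -5.69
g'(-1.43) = 17.85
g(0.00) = 2.00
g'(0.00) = -3.00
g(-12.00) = -3850.00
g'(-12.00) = 933.00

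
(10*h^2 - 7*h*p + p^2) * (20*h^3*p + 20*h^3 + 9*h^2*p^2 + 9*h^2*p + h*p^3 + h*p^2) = 200*h^5*p + 200*h^5 - 50*h^4*p^2 - 50*h^4*p - 33*h^3*p^3 - 33*h^3*p^2 + 2*h^2*p^4 + 2*h^2*p^3 + h*p^5 + h*p^4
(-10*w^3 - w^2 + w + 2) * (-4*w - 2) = 40*w^4 + 24*w^3 - 2*w^2 - 10*w - 4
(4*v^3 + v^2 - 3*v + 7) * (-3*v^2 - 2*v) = -12*v^5 - 11*v^4 + 7*v^3 - 15*v^2 - 14*v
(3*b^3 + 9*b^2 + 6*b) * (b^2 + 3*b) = 3*b^5 + 18*b^4 + 33*b^3 + 18*b^2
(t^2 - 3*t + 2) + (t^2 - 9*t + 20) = 2*t^2 - 12*t + 22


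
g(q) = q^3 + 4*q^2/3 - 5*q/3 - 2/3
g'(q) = 3*q^2 + 8*q/3 - 5/3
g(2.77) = 26.20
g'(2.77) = 28.74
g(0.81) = -0.61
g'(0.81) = 2.46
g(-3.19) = -14.24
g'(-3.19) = 20.35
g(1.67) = 4.93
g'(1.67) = 11.15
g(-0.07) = -0.54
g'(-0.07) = -1.84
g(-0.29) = -0.10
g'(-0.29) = -2.19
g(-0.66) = 0.73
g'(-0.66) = -2.12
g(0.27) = -1.00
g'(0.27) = -0.73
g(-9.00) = -606.67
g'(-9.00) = 217.33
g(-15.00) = -3050.67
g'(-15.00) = 633.33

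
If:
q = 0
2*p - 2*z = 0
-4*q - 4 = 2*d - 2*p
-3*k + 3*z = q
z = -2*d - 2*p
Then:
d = -6/5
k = 4/5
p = 4/5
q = 0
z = 4/5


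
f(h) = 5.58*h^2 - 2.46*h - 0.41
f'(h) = 11.16*h - 2.46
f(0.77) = 1.00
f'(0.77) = 6.13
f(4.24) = 89.47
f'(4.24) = 44.86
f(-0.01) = -0.38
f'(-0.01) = -2.57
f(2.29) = 23.22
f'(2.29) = 23.10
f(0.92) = 2.05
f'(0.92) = 7.81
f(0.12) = -0.62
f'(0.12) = -1.12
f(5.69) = 166.25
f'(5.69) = 61.04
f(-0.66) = 3.64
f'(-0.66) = -9.83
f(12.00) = 773.59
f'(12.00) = 131.46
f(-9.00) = 473.71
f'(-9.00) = -102.90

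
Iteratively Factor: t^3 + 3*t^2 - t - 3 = (t + 1)*(t^2 + 2*t - 3) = (t - 1)*(t + 1)*(t + 3)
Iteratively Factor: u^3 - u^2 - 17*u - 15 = (u + 1)*(u^2 - 2*u - 15) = (u - 5)*(u + 1)*(u + 3)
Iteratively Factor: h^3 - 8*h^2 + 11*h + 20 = (h + 1)*(h^2 - 9*h + 20) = (h - 5)*(h + 1)*(h - 4)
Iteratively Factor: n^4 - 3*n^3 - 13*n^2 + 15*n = (n - 1)*(n^3 - 2*n^2 - 15*n) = (n - 1)*(n + 3)*(n^2 - 5*n) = (n - 5)*(n - 1)*(n + 3)*(n)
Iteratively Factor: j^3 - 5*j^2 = (j - 5)*(j^2) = j*(j - 5)*(j)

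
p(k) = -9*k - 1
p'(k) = -9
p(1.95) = -18.55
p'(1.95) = -9.00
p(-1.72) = 14.48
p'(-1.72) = -9.00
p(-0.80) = 6.20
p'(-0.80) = -9.00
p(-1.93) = 16.37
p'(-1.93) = -9.00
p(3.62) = -33.58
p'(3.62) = -9.00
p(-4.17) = 36.53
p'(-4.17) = -9.00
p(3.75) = -34.75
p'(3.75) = -9.00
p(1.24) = -12.16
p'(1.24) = -9.00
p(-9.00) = 80.00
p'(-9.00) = -9.00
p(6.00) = -55.00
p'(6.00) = -9.00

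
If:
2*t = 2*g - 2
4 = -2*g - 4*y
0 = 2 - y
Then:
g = -6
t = -7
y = 2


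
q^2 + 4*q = q*(q + 4)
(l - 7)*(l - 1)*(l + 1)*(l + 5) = l^4 - 2*l^3 - 36*l^2 + 2*l + 35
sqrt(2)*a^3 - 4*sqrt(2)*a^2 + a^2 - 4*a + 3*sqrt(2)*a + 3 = (a - 3)*(a - 1)*(sqrt(2)*a + 1)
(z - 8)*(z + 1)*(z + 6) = z^3 - z^2 - 50*z - 48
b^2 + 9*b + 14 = (b + 2)*(b + 7)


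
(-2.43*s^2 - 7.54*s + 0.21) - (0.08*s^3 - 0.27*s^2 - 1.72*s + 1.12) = -0.08*s^3 - 2.16*s^2 - 5.82*s - 0.91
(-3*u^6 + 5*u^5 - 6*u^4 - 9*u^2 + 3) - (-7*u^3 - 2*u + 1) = -3*u^6 + 5*u^5 - 6*u^4 + 7*u^3 - 9*u^2 + 2*u + 2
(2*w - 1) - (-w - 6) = 3*w + 5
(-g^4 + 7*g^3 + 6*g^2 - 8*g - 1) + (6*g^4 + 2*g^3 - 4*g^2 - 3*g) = 5*g^4 + 9*g^3 + 2*g^2 - 11*g - 1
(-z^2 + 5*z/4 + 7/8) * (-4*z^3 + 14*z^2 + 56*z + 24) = 4*z^5 - 19*z^4 - 42*z^3 + 233*z^2/4 + 79*z + 21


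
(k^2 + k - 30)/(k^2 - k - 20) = (k + 6)/(k + 4)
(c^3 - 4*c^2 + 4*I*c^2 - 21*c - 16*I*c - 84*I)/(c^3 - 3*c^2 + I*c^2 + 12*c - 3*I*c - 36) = (c^2 - 4*c - 21)/(c^2 - 3*c*(1 + I) + 9*I)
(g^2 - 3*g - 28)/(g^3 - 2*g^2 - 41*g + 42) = (g + 4)/(g^2 + 5*g - 6)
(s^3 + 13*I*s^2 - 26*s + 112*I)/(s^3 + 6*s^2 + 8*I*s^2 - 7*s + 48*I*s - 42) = (s^2 + 6*I*s + 16)/(s^2 + s*(6 + I) + 6*I)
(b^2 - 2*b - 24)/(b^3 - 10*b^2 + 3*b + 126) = (b + 4)/(b^2 - 4*b - 21)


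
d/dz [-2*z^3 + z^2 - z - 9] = -6*z^2 + 2*z - 1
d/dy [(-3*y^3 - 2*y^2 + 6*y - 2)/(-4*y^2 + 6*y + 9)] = (12*y^4 - 36*y^3 - 69*y^2 - 52*y + 66)/(16*y^4 - 48*y^3 - 36*y^2 + 108*y + 81)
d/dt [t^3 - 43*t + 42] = 3*t^2 - 43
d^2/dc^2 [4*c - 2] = 0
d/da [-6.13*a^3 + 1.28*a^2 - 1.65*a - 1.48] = -18.39*a^2 + 2.56*a - 1.65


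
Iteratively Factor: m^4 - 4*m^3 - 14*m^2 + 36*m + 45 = (m - 3)*(m^3 - m^2 - 17*m - 15) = (m - 5)*(m - 3)*(m^2 + 4*m + 3) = (m - 5)*(m - 3)*(m + 1)*(m + 3)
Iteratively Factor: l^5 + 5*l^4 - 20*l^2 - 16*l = (l)*(l^4 + 5*l^3 - 20*l - 16) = l*(l - 2)*(l^3 + 7*l^2 + 14*l + 8) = l*(l - 2)*(l + 2)*(l^2 + 5*l + 4) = l*(l - 2)*(l + 1)*(l + 2)*(l + 4)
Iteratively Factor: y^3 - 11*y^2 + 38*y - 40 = (y - 4)*(y^2 - 7*y + 10) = (y - 4)*(y - 2)*(y - 5)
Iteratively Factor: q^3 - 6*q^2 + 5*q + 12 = (q - 4)*(q^2 - 2*q - 3) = (q - 4)*(q + 1)*(q - 3)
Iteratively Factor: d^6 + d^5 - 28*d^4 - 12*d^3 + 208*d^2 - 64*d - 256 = (d + 1)*(d^5 - 28*d^3 + 16*d^2 + 192*d - 256) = (d + 1)*(d + 4)*(d^4 - 4*d^3 - 12*d^2 + 64*d - 64) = (d + 1)*(d + 4)^2*(d^3 - 8*d^2 + 20*d - 16) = (d - 4)*(d + 1)*(d + 4)^2*(d^2 - 4*d + 4) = (d - 4)*(d - 2)*(d + 1)*(d + 4)^2*(d - 2)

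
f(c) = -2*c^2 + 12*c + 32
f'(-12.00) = 60.00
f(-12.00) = -400.00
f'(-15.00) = 72.00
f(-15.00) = -598.00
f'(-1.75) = 19.00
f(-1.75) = 4.88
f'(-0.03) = 12.12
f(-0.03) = 31.64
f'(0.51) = 9.96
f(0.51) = 37.60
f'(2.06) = 3.76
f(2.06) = 48.23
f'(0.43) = 10.28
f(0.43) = 36.79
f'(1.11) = 7.56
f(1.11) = 42.86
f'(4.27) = -5.08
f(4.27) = 46.77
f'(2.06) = 3.76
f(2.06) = 48.23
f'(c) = 12 - 4*c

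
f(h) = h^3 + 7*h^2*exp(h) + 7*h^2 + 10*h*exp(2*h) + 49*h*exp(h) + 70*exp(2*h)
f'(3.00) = 90834.79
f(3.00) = 44650.84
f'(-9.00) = 117.01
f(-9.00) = -161.98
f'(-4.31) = -5.84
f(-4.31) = 48.88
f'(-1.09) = -1.02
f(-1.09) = -1.46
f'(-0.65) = 35.25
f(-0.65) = 4.91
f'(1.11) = 1991.79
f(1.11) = 947.92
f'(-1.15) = -3.89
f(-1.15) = -1.31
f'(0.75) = 963.76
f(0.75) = 437.83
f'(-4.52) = -2.99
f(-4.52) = 49.82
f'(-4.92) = 3.07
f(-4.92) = 49.83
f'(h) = 7*h^2*exp(h) + 3*h^2 + 20*h*exp(2*h) + 63*h*exp(h) + 14*h + 150*exp(2*h) + 49*exp(h)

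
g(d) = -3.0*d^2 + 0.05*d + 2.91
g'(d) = 0.05 - 6.0*d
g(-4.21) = -50.47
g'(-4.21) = 25.31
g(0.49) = 2.21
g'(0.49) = -2.89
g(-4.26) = -51.75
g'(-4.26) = 25.61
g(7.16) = -150.53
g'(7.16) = -42.91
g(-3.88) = -42.45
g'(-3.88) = 23.33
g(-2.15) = -11.06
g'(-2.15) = 12.95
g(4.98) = -71.24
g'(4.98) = -29.83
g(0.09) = 2.89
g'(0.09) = -0.49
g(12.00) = -428.49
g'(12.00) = -71.95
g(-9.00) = -240.54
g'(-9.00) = 54.05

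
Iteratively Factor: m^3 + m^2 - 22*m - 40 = (m + 2)*(m^2 - m - 20) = (m - 5)*(m + 2)*(m + 4)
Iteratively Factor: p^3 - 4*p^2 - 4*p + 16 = (p - 4)*(p^2 - 4) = (p - 4)*(p - 2)*(p + 2)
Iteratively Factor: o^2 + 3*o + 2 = (o + 2)*(o + 1)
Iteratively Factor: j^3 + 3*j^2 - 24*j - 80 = (j - 5)*(j^2 + 8*j + 16) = (j - 5)*(j + 4)*(j + 4)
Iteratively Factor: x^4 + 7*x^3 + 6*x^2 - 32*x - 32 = (x + 1)*(x^3 + 6*x^2 - 32) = (x - 2)*(x + 1)*(x^2 + 8*x + 16) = (x - 2)*(x + 1)*(x + 4)*(x + 4)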